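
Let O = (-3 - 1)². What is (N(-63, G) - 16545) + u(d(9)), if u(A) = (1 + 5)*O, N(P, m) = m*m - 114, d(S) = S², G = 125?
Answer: -938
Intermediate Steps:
N(P, m) = -114 + m² (N(P, m) = m² - 114 = -114 + m²)
O = 16 (O = (-4)² = 16)
u(A) = 96 (u(A) = (1 + 5)*16 = 6*16 = 96)
(N(-63, G) - 16545) + u(d(9)) = ((-114 + 125²) - 16545) + 96 = ((-114 + 15625) - 16545) + 96 = (15511 - 16545) + 96 = -1034 + 96 = -938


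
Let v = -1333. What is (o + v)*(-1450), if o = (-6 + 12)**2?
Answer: 1880650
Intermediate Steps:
o = 36 (o = 6**2 = 36)
(o + v)*(-1450) = (36 - 1333)*(-1450) = -1297*(-1450) = 1880650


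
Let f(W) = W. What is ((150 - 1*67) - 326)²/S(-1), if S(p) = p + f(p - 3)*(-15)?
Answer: 59049/59 ≈ 1000.8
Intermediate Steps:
S(p) = 45 - 14*p (S(p) = p + (p - 3)*(-15) = p + (-3 + p)*(-15) = p + (45 - 15*p) = 45 - 14*p)
((150 - 1*67) - 326)²/S(-1) = ((150 - 1*67) - 326)²/(45 - 14*(-1)) = ((150 - 67) - 326)²/(45 + 14) = (83 - 326)²/59 = (-243)²*(1/59) = 59049*(1/59) = 59049/59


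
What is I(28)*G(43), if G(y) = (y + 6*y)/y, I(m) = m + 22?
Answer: 350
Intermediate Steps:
I(m) = 22 + m
G(y) = 7 (G(y) = (7*y)/y = 7)
I(28)*G(43) = (22 + 28)*7 = 50*7 = 350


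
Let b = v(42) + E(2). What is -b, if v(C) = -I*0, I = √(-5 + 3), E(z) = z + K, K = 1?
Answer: -3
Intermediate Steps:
E(z) = 1 + z (E(z) = z + 1 = 1 + z)
I = I*√2 (I = √(-2) = I*√2 ≈ 1.4142*I)
v(C) = 0 (v(C) = -I*√2*0 = 0)
b = 3 (b = 0 + (1 + 2) = 0 + 3 = 3)
-b = -1*3 = -3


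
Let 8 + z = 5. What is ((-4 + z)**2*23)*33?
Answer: 37191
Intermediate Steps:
z = -3 (z = -8 + 5 = -3)
((-4 + z)**2*23)*33 = ((-4 - 3)**2*23)*33 = ((-7)**2*23)*33 = (49*23)*33 = 1127*33 = 37191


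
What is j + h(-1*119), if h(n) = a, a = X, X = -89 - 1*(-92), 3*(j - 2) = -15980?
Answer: -15965/3 ≈ -5321.7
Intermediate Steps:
j = -15974/3 (j = 2 + (1/3)*(-15980) = 2 - 15980/3 = -15974/3 ≈ -5324.7)
X = 3 (X = -89 + 92 = 3)
a = 3
h(n) = 3
j + h(-1*119) = -15974/3 + 3 = -15965/3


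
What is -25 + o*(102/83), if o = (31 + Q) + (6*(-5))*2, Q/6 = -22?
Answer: -18497/83 ≈ -222.86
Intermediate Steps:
Q = -132 (Q = 6*(-22) = -132)
o = -161 (o = (31 - 132) + (6*(-5))*2 = -101 - 30*2 = -101 - 60 = -161)
-25 + o*(102/83) = -25 - 16422/83 = -18497/83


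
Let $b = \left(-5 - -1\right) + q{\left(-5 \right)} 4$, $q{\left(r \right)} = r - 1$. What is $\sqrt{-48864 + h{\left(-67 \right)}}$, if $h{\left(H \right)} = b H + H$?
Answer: $i \sqrt{47055} \approx 216.92 i$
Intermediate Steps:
$q{\left(r \right)} = -1 + r$ ($q{\left(r \right)} = r - 1 = -1 + r$)
$b = -28$ ($b = \left(-5 - -1\right) + \left(-1 - 5\right) 4 = \left(-5 + 1\right) - 24 = -4 - 24 = -28$)
$h{\left(H \right)} = - 27 H$ ($h{\left(H \right)} = - 28 H + H = - 27 H$)
$\sqrt{-48864 + h{\left(-67 \right)}} = \sqrt{-48864 - -1809} = \sqrt{-48864 + 1809} = \sqrt{-47055} = i \sqrt{47055}$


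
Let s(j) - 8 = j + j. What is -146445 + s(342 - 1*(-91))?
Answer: -145571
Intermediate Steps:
s(j) = 8 + 2*j (s(j) = 8 + (j + j) = 8 + 2*j)
-146445 + s(342 - 1*(-91)) = -146445 + (8 + 2*(342 - 1*(-91))) = -146445 + (8 + 2*(342 + 91)) = -146445 + (8 + 2*433) = -146445 + (8 + 866) = -146445 + 874 = -145571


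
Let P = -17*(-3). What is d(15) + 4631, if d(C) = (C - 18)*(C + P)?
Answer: 4433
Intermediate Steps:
P = 51
d(C) = (-18 + C)*(51 + C) (d(C) = (C - 18)*(C + 51) = (-18 + C)*(51 + C))
d(15) + 4631 = (-918 + 15² + 33*15) + 4631 = (-918 + 225 + 495) + 4631 = -198 + 4631 = 4433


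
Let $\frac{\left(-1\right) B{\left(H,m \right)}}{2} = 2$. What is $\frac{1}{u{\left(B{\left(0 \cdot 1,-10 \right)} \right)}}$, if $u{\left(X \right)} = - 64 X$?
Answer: $\frac{1}{256} \approx 0.0039063$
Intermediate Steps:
$B{\left(H,m \right)} = -4$ ($B{\left(H,m \right)} = \left(-2\right) 2 = -4$)
$\frac{1}{u{\left(B{\left(0 \cdot 1,-10 \right)} \right)}} = \frac{1}{\left(-64\right) \left(-4\right)} = \frac{1}{256}$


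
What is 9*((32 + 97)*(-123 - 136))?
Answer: -300699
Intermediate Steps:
9*((32 + 97)*(-123 - 136)) = 9*(129*(-259)) = 9*(-33411) = -300699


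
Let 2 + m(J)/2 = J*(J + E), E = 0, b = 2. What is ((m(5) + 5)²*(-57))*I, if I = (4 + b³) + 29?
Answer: -6078537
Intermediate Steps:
m(J) = -4 + 2*J² (m(J) = -4 + 2*(J*(J + 0)) = -4 + 2*(J*J) = -4 + 2*J²)
I = 41 (I = (4 + 2³) + 29 = (4 + 8) + 29 = 12 + 29 = 41)
((m(5) + 5)²*(-57))*I = (((-4 + 2*5²) + 5)²*(-57))*41 = (((-4 + 2*25) + 5)²*(-57))*41 = (((-4 + 50) + 5)²*(-57))*41 = ((46 + 5)²*(-57))*41 = (51²*(-57))*41 = (2601*(-57))*41 = -148257*41 = -6078537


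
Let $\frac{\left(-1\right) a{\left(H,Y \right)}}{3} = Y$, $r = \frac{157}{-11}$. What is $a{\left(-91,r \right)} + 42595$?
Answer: $\frac{469016}{11} \approx 42638.0$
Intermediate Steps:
$r = - \frac{157}{11}$ ($r = 157 \left(- \frac{1}{11}\right) = - \frac{157}{11} \approx -14.273$)
$a{\left(H,Y \right)} = - 3 Y$
$a{\left(-91,r \right)} + 42595 = \left(-3\right) \left(- \frac{157}{11}\right) + 42595 = \frac{471}{11} + 42595 = \frac{469016}{11}$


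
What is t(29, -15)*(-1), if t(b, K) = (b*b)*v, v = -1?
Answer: 841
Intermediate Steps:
t(b, K) = -b² (t(b, K) = (b*b)*(-1) = b²*(-1) = -b²)
t(29, -15)*(-1) = -1*29²*(-1) = -1*841*(-1) = -841*(-1) = 841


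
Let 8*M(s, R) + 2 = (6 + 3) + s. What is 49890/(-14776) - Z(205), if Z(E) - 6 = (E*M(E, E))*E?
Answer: -8227807823/7388 ≈ -1.1137e+6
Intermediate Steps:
M(s, R) = 7/8 + s/8 (M(s, R) = -¼ + ((6 + 3) + s)/8 = -¼ + (9 + s)/8 = -¼ + (9/8 + s/8) = 7/8 + s/8)
Z(E) = 6 + E²*(7/8 + E/8) (Z(E) = 6 + (E*(7/8 + E/8))*E = 6 + E²*(7/8 + E/8))
49890/(-14776) - Z(205) = 49890/(-14776) - (6 + (⅛)*205²*(7 + 205)) = 49890*(-1/14776) - (6 + (⅛)*42025*212) = -24945/7388 - (6 + 2227325/2) = -24945/7388 - 1*2227337/2 = -24945/7388 - 2227337/2 = -8227807823/7388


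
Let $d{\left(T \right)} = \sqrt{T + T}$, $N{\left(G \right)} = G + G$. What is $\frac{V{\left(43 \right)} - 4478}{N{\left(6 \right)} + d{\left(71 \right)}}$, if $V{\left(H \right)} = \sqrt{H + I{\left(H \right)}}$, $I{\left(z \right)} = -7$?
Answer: $-26832 + 2236 \sqrt{142} \approx -186.98$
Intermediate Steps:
$N{\left(G \right)} = 2 G$
$V{\left(H \right)} = \sqrt{-7 + H}$ ($V{\left(H \right)} = \sqrt{H - 7} = \sqrt{-7 + H}$)
$d{\left(T \right)} = \sqrt{2} \sqrt{T}$ ($d{\left(T \right)} = \sqrt{2 T} = \sqrt{2} \sqrt{T}$)
$\frac{V{\left(43 \right)} - 4478}{N{\left(6 \right)} + d{\left(71 \right)}} = \frac{\sqrt{-7 + 43} - 4478}{2 \cdot 6 + \sqrt{2} \sqrt{71}} = \frac{\sqrt{36} - 4478}{12 + \sqrt{142}} = \frac{6 - 4478}{12 + \sqrt{142}} = - \frac{4472}{12 + \sqrt{142}}$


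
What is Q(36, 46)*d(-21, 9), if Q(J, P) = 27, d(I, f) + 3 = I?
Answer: -648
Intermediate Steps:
d(I, f) = -3 + I
Q(36, 46)*d(-21, 9) = 27*(-3 - 21) = 27*(-24) = -648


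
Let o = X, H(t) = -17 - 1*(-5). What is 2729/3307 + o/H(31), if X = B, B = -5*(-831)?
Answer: -4569279/13228 ≈ -345.42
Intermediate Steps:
H(t) = -12 (H(t) = -17 + 5 = -12)
B = 4155
X = 4155
o = 4155
2729/3307 + o/H(31) = 2729/3307 + 4155/(-12) = 2729*(1/3307) + 4155*(-1/12) = 2729/3307 - 1385/4 = -4569279/13228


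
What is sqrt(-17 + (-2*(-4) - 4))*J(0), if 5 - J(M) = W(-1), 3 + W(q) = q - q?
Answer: 8*I*sqrt(13) ≈ 28.844*I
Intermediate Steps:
W(q) = -3 (W(q) = -3 + (q - q) = -3 + 0 = -3)
J(M) = 8 (J(M) = 5 - 1*(-3) = 5 + 3 = 8)
sqrt(-17 + (-2*(-4) - 4))*J(0) = sqrt(-17 + (-2*(-4) - 4))*8 = sqrt(-17 + (8 - 4))*8 = sqrt(-17 + 4)*8 = sqrt(-13)*8 = (I*sqrt(13))*8 = 8*I*sqrt(13)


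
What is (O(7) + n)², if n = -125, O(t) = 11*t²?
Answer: 171396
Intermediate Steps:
(O(7) + n)² = (11*7² - 125)² = (11*49 - 125)² = (539 - 125)² = 414² = 171396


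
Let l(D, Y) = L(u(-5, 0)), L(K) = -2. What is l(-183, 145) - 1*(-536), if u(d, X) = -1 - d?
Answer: 534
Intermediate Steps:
l(D, Y) = -2
l(-183, 145) - 1*(-536) = -2 - 1*(-536) = -2 + 536 = 534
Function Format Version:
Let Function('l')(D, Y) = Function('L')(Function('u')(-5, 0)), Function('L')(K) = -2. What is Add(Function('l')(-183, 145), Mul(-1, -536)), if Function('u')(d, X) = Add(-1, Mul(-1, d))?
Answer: 534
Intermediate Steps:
Function('l')(D, Y) = -2
Add(Function('l')(-183, 145), Mul(-1, -536)) = Add(-2, Mul(-1, -536)) = Add(-2, 536) = 534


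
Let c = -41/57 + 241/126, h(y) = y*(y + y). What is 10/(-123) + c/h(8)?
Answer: -904303/12563712 ≈ -0.071977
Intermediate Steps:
h(y) = 2*y**2 (h(y) = y*(2*y) = 2*y**2)
c = 2857/2394 (c = -41*1/57 + 241*(1/126) = -41/57 + 241/126 = 2857/2394 ≈ 1.1934)
10/(-123) + c/h(8) = 10/(-123) + 2857/(2394*((2*8**2))) = 10*(-1/123) + 2857/(2394*((2*64))) = -10/123 + (2857/2394)/128 = -10/123 + (2857/2394)*(1/128) = -10/123 + 2857/306432 = -904303/12563712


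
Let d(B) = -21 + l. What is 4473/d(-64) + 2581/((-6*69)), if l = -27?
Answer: -329285/3312 ≈ -99.422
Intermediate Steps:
d(B) = -48 (d(B) = -21 - 27 = -48)
4473/d(-64) + 2581/((-6*69)) = 4473/(-48) + 2581/((-6*69)) = 4473*(-1/48) + 2581/(-414) = -1491/16 + 2581*(-1/414) = -1491/16 - 2581/414 = -329285/3312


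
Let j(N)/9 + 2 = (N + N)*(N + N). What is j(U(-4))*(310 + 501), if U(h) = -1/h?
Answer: -51093/4 ≈ -12773.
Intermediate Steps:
j(N) = -18 + 36*N**2 (j(N) = -18 + 9*((N + N)*(N + N)) = -18 + 9*((2*N)*(2*N)) = -18 + 9*(4*N**2) = -18 + 36*N**2)
j(U(-4))*(310 + 501) = (-18 + 36*(-1/(-4))**2)*(310 + 501) = (-18 + 36*(-1*(-1/4))**2)*811 = (-18 + 36*(1/4)**2)*811 = (-18 + 36*(1/16))*811 = (-18 + 9/4)*811 = -63/4*811 = -51093/4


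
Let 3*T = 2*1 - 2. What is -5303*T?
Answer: 0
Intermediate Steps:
T = 0 (T = (2*1 - 2)/3 = (2 - 2)/3 = (⅓)*0 = 0)
-5303*T = -5303*0 = 0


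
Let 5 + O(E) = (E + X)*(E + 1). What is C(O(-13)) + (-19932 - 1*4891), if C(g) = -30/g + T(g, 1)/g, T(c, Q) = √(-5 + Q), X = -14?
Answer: -7918567/319 + 2*I/319 ≈ -24823.0 + 0.0062696*I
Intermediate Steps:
O(E) = -5 + (1 + E)*(-14 + E) (O(E) = -5 + (E - 14)*(E + 1) = -5 + (-14 + E)*(1 + E) = -5 + (1 + E)*(-14 + E))
C(g) = -30/g + 2*I/g (C(g) = -30/g + √(-5 + 1)/g = -30/g + √(-4)/g = -30/g + (2*I)/g = -30/g + 2*I/g)
C(O(-13)) + (-19932 - 1*4891) = 2*(-15 + I)/(-19 + (-13)² - 13*(-13)) + (-19932 - 1*4891) = 2*(-15 + I)/(-19 + 169 + 169) + (-19932 - 4891) = 2*(-15 + I)/319 - 24823 = 2*(1/319)*(-15 + I) - 24823 = (-30/319 + 2*I/319) - 24823 = -7918567/319 + 2*I/319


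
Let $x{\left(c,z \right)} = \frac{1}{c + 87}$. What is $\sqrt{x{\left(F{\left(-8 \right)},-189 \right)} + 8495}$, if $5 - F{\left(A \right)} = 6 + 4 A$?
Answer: $\frac{3 \sqrt{13142722}}{118} \approx 92.168$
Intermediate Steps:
$F{\left(A \right)} = -1 - 4 A$ ($F{\left(A \right)} = 5 - \left(6 + 4 A\right) = -1 - 4 A$)
$x{\left(c,z \right)} = \frac{1}{87 + c}$
$\sqrt{x{\left(F{\left(-8 \right)},-189 \right)} + 8495} = \sqrt{\frac{1}{87 - -31} + 8495} = \sqrt{\frac{1}{87 + \left(-1 + 32\right)} + 8495} = \sqrt{\frac{1}{87 + 31} + 8495} = \sqrt{\frac{1}{118} + 8495} = \sqrt{\frac{1002411}{118}} = \frac{3 \sqrt{13142722}}{118}$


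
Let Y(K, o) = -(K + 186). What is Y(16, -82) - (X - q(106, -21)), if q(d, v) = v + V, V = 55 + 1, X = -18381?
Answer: 18214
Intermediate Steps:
V = 56
q(d, v) = 56 + v (q(d, v) = v + 56 = 56 + v)
Y(K, o) = -186 - K (Y(K, o) = -(186 + K) = -186 - K)
Y(16, -82) - (X - q(106, -21)) = (-186 - 1*16) - (-18381 - (56 - 21)) = (-186 - 16) - (-18381 - 1*35) = -202 - (-18381 - 35) = -202 - 1*(-18416) = -202 + 18416 = 18214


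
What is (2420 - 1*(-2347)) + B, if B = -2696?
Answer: 2071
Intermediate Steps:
(2420 - 1*(-2347)) + B = (2420 - 1*(-2347)) - 2696 = (2420 + 2347) - 2696 = 4767 - 2696 = 2071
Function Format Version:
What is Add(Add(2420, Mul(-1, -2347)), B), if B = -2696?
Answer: 2071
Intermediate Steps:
Add(Add(2420, Mul(-1, -2347)), B) = Add(Add(2420, Mul(-1, -2347)), -2696) = Add(Add(2420, 2347), -2696) = Add(4767, -2696) = 2071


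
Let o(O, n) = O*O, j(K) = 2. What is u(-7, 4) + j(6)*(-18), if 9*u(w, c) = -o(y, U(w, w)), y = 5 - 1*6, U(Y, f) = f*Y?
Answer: -325/9 ≈ -36.111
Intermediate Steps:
U(Y, f) = Y*f
y = -1 (y = 5 - 6 = -1)
o(O, n) = O**2
u(w, c) = -1/9 (u(w, c) = (-1*(-1)**2)/9 = (-1*1)/9 = (1/9)*(-1) = -1/9)
u(-7, 4) + j(6)*(-18) = -1/9 + 2*(-18) = -1/9 - 36 = -325/9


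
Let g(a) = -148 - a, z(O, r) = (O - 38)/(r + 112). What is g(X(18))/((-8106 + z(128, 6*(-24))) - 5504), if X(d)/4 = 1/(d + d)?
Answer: 21328/1960245 ≈ 0.010880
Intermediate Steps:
z(O, r) = (-38 + O)/(112 + r)
X(d) = 2/d (X(d) = 4/(d + d) = 4/((2*d)) = 4*(1/(2*d)) = 2/d)
g(X(18))/((-8106 + z(128, 6*(-24))) - 5504) = (-148 - 2/18)/((-8106 + (-38 + 128)/(112 + 6*(-24))) - 5504) = (-148 - 2/18)/((-8106 + 90/(112 - 144)) - 5504) = (-148 - 1*⅑)/((-8106 + 90/(-32)) - 5504) = (-148 - ⅑)/((-8106 - 1/32*90) - 5504) = -1333/(9*((-8106 - 45/16) - 5504)) = -1333/(9*(-129741/16 - 5504)) = -1333/(9*(-217805/16)) = -1333/9*(-16/217805) = 21328/1960245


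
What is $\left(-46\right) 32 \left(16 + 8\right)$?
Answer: $-35328$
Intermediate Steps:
$\left(-46\right) 32 \left(16 + 8\right) = \left(-1472\right) 24 = -35328$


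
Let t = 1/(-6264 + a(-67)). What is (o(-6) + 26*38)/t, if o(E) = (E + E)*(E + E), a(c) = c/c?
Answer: -7089716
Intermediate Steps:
a(c) = 1
o(E) = 4*E² (o(E) = (2*E)*(2*E) = 4*E²)
t = -1/6263 (t = 1/(-6264 + 1) = 1/(-6263) = -1/6263 ≈ -0.00015967)
(o(-6) + 26*38)/t = (4*(-6)² + 26*38)/(-1/6263) = (4*36 + 988)*(-6263) = (144 + 988)*(-6263) = 1132*(-6263) = -7089716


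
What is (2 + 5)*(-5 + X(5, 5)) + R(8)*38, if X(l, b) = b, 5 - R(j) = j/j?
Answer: 152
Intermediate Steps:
R(j) = 4 (R(j) = 5 - j/j = 5 - 1*1 = 5 - 1 = 4)
(2 + 5)*(-5 + X(5, 5)) + R(8)*38 = (2 + 5)*(-5 + 5) + 4*38 = 7*0 + 152 = 0 + 152 = 152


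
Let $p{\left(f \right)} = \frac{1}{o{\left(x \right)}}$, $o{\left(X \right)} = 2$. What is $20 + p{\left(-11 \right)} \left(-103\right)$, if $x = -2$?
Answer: $- \frac{63}{2} \approx -31.5$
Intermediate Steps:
$p{\left(f \right)} = \frac{1}{2}$
$20 + p{\left(-11 \right)} \left(-103\right) = 20 + \frac{1}{2} \left(-103\right) = 20 - \frac{103}{2} = - \frac{63}{2}$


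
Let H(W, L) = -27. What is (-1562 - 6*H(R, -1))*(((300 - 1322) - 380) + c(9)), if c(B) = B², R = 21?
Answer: 1849400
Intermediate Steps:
(-1562 - 6*H(R, -1))*(((300 - 1322) - 380) + c(9)) = (-1562 - 6*(-27))*(((300 - 1322) - 380) + 9²) = (-1562 + 162)*((-1022 - 380) + 81) = -1400*(-1402 + 81) = -1400*(-1321) = 1849400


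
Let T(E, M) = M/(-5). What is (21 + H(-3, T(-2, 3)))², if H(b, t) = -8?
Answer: 169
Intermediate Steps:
T(E, M) = -M/5 (T(E, M) = M*(-⅕) = -M/5)
(21 + H(-3, T(-2, 3)))² = (21 - 8)² = 13² = 169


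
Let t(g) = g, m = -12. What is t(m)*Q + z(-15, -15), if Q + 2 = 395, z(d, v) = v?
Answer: -4731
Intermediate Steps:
Q = 393 (Q = -2 + 395 = 393)
t(m)*Q + z(-15, -15) = -12*393 - 15 = -4716 - 15 = -4731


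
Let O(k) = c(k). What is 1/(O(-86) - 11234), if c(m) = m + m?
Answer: -1/11406 ≈ -8.7673e-5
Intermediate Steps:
c(m) = 2*m
O(k) = 2*k
1/(O(-86) - 11234) = 1/(2*(-86) - 11234) = 1/(-172 - 11234) = 1/(-11406) = -1/11406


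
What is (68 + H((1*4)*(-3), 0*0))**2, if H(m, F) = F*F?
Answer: 4624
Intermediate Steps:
H(m, F) = F**2
(68 + H((1*4)*(-3), 0*0))**2 = (68 + (0*0)**2)**2 = (68 + 0**2)**2 = (68 + 0)**2 = 68**2 = 4624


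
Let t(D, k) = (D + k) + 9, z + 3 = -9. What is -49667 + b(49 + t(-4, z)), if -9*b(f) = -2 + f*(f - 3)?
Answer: -448639/9 ≈ -49849.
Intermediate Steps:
z = -12 (z = -3 - 9 = -12)
t(D, k) = 9 + D + k
b(f) = 2/9 - f*(-3 + f)/9 (b(f) = -(-2 + f*(f - 3))/9 = -(-2 + f*(-3 + f))/9 = 2/9 - f*(-3 + f)/9)
-49667 + b(49 + t(-4, z)) = -49667 + (2/9 - (49 + (9 - 4 - 12))**2/9 + (49 + (9 - 4 - 12))/3) = -49667 + (2/9 - (49 - 7)**2/9 + (49 - 7)/3) = -49667 + (2/9 - 1/9*42**2 + (1/3)*42) = -49667 + (2/9 - 1/9*1764 + 14) = -49667 + (2/9 - 196 + 14) = -49667 - 1636/9 = -448639/9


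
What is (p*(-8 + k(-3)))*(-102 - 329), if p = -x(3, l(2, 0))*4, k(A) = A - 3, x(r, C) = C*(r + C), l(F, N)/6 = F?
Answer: -4344480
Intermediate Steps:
l(F, N) = 6*F
x(r, C) = C*(C + r)
k(A) = -3 + A
p = -720 (p = -6*2*(6*2 + 3)*4 = -12*(12 + 3)*4 = -12*15*4 = -1*180*4 = -180*4 = -720)
(p*(-8 + k(-3)))*(-102 - 329) = (-720*(-8 + (-3 - 3)))*(-102 - 329) = -720*(-8 - 6)*(-431) = -720*(-14)*(-431) = 10080*(-431) = -4344480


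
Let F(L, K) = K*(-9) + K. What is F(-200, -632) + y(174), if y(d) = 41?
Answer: 5097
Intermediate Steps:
F(L, K) = -8*K (F(L, K) = -9*K + K = -8*K)
F(-200, -632) + y(174) = -8*(-632) + 41 = 5056 + 41 = 5097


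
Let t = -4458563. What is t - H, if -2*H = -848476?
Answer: -4882801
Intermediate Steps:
H = 424238 (H = -½*(-848476) = 424238)
t - H = -4458563 - 1*424238 = -4458563 - 424238 = -4882801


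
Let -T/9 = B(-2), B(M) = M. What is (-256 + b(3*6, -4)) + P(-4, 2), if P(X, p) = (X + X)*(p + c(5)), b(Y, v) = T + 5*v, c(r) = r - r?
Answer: -274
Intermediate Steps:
c(r) = 0
T = 18 (T = -9*(-2) = 18)
b(Y, v) = 18 + 5*v
P(X, p) = 2*X*p (P(X, p) = (X + X)*(p + 0) = (2*X)*p = 2*X*p)
(-256 + b(3*6, -4)) + P(-4, 2) = (-256 + (18 + 5*(-4))) + 2*(-4)*2 = (-256 + (18 - 20)) - 16 = (-256 - 2) - 16 = -258 - 16 = -274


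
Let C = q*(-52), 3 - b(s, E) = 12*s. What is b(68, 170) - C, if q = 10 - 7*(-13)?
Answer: 4439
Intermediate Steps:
q = 101 (q = 10 + 91 = 101)
b(s, E) = 3 - 12*s
C = -5252 (C = 101*(-52) = -5252)
b(68, 170) - C = (3 - 12*68) - 1*(-5252) = (3 - 816) + 5252 = -813 + 5252 = 4439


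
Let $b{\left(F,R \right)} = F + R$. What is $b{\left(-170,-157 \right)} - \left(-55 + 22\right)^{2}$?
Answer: $-1416$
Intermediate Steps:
$b{\left(-170,-157 \right)} - \left(-55 + 22\right)^{2} = \left(-170 - 157\right) - \left(-55 + 22\right)^{2} = -327 - \left(-33\right)^{2} = -327 - 1089 = -1416$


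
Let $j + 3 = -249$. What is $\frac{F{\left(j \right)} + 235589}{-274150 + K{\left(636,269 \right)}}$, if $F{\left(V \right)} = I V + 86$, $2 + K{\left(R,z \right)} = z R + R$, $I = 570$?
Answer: $- \frac{92035}{102432} \approx -0.8985$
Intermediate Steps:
$j = -252$ ($j = -3 - 249 = -252$)
$K{\left(R,z \right)} = -2 + R + R z$ ($K{\left(R,z \right)} = -2 + \left(z R + R\right) = -2 + \left(R z + R\right) = -2 + \left(R + R z\right) = -2 + R + R z$)
$F{\left(V \right)} = 86 + 570 V$ ($F{\left(V \right)} = 570 V + 86 = 86 + 570 V$)
$\frac{F{\left(j \right)} + 235589}{-274150 + K{\left(636,269 \right)}} = \frac{\left(86 + 570 \left(-252\right)\right) + 235589}{-274150 + \left(-2 + 636 + 636 \cdot 269\right)} = \frac{\left(86 - 143640\right) + 235589}{-274150 + \left(-2 + 636 + 171084\right)} = \frac{-143554 + 235589}{-274150 + 171718} = \frac{92035}{-102432} = 92035 \left(- \frac{1}{102432}\right) = - \frac{92035}{102432}$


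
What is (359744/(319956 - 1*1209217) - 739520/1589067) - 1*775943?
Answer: -1096482643012884809/1413095309487 ≈ -7.7594e+5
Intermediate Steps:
(359744/(319956 - 1*1209217) - 739520/1589067) - 1*775943 = (359744/(319956 - 1209217) - 739520*1/1589067) - 775943 = (359744/(-889261) - 739520/1589067) - 775943 = (359744*(-1/889261) - 739520/1589067) - 775943 = (-359744/889261 - 739520/1589067) - 775943 = -1229283613568/1413095309487 - 775943 = -1096482643012884809/1413095309487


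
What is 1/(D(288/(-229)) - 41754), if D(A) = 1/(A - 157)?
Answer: -36241/1513206943 ≈ -2.3950e-5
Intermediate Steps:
D(A) = 1/(-157 + A)
1/(D(288/(-229)) - 41754) = 1/(1/(-157 + 288/(-229)) - 41754) = 1/(1/(-157 + 288*(-1/229)) - 41754) = 1/(1/(-157 - 288/229) - 41754) = 1/(1/(-36241/229) - 41754) = 1/(-229/36241 - 41754) = 1/(-1513206943/36241) = -36241/1513206943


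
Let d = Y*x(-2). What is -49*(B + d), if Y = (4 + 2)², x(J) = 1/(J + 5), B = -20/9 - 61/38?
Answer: -136955/342 ≈ -400.45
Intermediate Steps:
B = -1309/342 (B = -20*⅑ - 61*1/38 = -20/9 - 61/38 = -1309/342 ≈ -3.8275)
x(J) = 1/(5 + J)
Y = 36 (Y = 6² = 36)
d = 12 (d = 36/(5 - 2) = 36/3 = 36*(⅓) = 12)
-49*(B + d) = -49*(-1309/342 + 12) = -49*2795/342 = -136955/342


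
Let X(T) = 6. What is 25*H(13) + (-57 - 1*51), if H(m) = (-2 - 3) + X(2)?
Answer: -83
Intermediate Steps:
H(m) = 1 (H(m) = (-2 - 3) + 6 = -5 + 6 = 1)
25*H(13) + (-57 - 1*51) = 25*1 + (-57 - 1*51) = 25 + (-57 - 51) = 25 - 108 = -83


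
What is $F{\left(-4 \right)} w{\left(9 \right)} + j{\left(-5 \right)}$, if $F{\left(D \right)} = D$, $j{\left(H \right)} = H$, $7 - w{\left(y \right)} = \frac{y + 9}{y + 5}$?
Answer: $- \frac{195}{7} \approx -27.857$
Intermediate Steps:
$w{\left(y \right)} = 7 - \frac{9 + y}{5 + y}$ ($w{\left(y \right)} = 7 - \frac{y + 9}{y + 5} = 7 - \frac{9 + y}{5 + y}$)
$F{\left(-4 \right)} w{\left(9 \right)} + j{\left(-5 \right)} = - 4 \frac{2 \left(13 + 3 \cdot 9\right)}{5 + 9} - 5 = - 4 \frac{2 \left(13 + 27\right)}{14} - 5 = - 4 \cdot 2 \cdot \frac{1}{14} \cdot 40 - 5 = \left(-4\right) \frac{40}{7} - 5 = - \frac{160}{7} - 5 = - \frac{195}{7}$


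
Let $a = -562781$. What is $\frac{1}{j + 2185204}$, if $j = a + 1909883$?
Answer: $\frac{1}{3532306} \approx 2.831 \cdot 10^{-7}$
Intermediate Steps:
$j = 1347102$ ($j = -562781 + 1909883 = 1347102$)
$\frac{1}{j + 2185204} = \frac{1}{1347102 + 2185204} = \frac{1}{3532306}$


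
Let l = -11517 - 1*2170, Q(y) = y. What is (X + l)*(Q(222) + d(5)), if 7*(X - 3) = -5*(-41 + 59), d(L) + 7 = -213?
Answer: -191756/7 ≈ -27394.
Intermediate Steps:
l = -13687 (l = -11517 - 2170 = -13687)
d(L) = -220 (d(L) = -7 - 213 = -220)
X = -69/7 (X = 3 + (-5*(-41 + 59))/7 = 3 + (-5*18)/7 = 3 + (1/7)*(-90) = 3 - 90/7 = -69/7 ≈ -9.8571)
(X + l)*(Q(222) + d(5)) = (-69/7 - 13687)*(222 - 220) = -95878/7*2 = -191756/7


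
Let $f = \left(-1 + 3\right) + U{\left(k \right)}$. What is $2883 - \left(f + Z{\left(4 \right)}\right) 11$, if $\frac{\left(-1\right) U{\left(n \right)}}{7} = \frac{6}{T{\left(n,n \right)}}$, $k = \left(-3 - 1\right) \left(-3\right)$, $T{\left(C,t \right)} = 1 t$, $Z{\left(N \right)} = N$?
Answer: $\frac{5711}{2} \approx 2855.5$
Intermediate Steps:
$T{\left(C,t \right)} = t$
$k = 12$ ($k = \left(-4\right) \left(-3\right) = 12$)
$U{\left(n \right)} = - \frac{42}{n}$ ($U{\left(n \right)} = - 7 \frac{6}{n} = - \frac{42}{n}$)
$f = - \frac{3}{2}$ ($f = \left(-1 + 3\right) - \frac{42}{12} = 2 - \frac{7}{2} = - \frac{3}{2} \approx -1.5$)
$2883 - \left(f + Z{\left(4 \right)}\right) 11 = 2883 - \left(- \frac{3}{2} + 4\right) 11 = 2883 - \frac{5}{2} \cdot 11 = 2883 - \frac{55}{2} = \frac{5711}{2}$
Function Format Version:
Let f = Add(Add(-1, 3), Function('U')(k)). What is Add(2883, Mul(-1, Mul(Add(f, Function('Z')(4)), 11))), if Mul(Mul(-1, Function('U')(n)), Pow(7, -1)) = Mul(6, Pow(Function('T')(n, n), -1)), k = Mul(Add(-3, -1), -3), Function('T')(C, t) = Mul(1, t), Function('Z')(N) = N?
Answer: Rational(5711, 2) ≈ 2855.5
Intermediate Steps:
Function('T')(C, t) = t
k = 12 (k = Mul(-4, -3) = 12)
Function('U')(n) = Mul(-42, Pow(n, -1)) (Function('U')(n) = Mul(-7, Mul(6, Pow(n, -1))) = Mul(-42, Pow(n, -1)))
f = Rational(-3, 2) (f = Add(Add(-1, 3), Mul(-42, Pow(12, -1))) = Add(2, Mul(-42, Rational(1, 12))) = Add(2, Rational(-7, 2)) = Rational(-3, 2) ≈ -1.5000)
Add(2883, Mul(-1, Mul(Add(f, Function('Z')(4)), 11))) = Add(2883, Mul(-1, Mul(Add(Rational(-3, 2), 4), 11))) = Add(2883, Mul(-1, Mul(Rational(5, 2), 11))) = Add(2883, Mul(-1, Rational(55, 2))) = Add(2883, Rational(-55, 2)) = Rational(5711, 2)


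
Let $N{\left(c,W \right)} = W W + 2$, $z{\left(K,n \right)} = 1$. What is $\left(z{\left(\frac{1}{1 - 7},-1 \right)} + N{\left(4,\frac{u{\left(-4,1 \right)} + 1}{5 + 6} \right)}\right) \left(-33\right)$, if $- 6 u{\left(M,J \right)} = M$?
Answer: $- \frac{3292}{33} \approx -99.758$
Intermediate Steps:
$u{\left(M,J \right)} = - \frac{M}{6}$
$N{\left(c,W \right)} = 2 + W^{2}$ ($N{\left(c,W \right)} = W^{2} + 2 = 2 + W^{2}$)
$\left(z{\left(\frac{1}{1 - 7},-1 \right)} + N{\left(4,\frac{u{\left(-4,1 \right)} + 1}{5 + 6} \right)}\right) \left(-33\right) = \left(1 + \left(2 + \left(\frac{\left(- \frac{1}{6}\right) \left(-4\right) + 1}{5 + 6}\right)^{2}\right)\right) \left(-33\right) = \left(1 + \left(2 + \left(\frac{\frac{2}{3} + 1}{11}\right)^{2}\right)\right) \left(-33\right) = \left(1 + \left(2 + \left(\frac{5}{3} \cdot \frac{1}{11}\right)^{2}\right)\right) \left(-33\right) = \left(1 + \left(2 + \left(\frac{5}{33}\right)^{2}\right)\right) \left(-33\right) = \left(1 + \left(2 + \frac{25}{1089}\right)\right) \left(-33\right) = \left(1 + \frac{2203}{1089}\right) \left(-33\right) = \frac{3292}{1089} \left(-33\right) = - \frac{3292}{33}$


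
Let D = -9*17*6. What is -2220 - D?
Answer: -1302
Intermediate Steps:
D = -918 (D = -153*6 = -918)
-2220 - D = -2220 - 1*(-918) = -2220 + 918 = -1302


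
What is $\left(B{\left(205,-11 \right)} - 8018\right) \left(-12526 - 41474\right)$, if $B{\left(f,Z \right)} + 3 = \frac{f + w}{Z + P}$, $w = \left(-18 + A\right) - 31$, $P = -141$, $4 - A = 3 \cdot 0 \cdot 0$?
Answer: $\frac{8230626000}{19} \approx 4.3319 \cdot 10^{8}$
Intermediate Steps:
$A = 4$ ($A = 4 - 3 \cdot 0 \cdot 0 = 4 - 0 \cdot 0 = 4 - 0 = 4 + 0 = 4$)
$w = -45$ ($w = \left(-18 + 4\right) - 31 = -14 - 31 = -45$)
$B{\left(f,Z \right)} = -3 + \frac{-45 + f}{-141 + Z}$ ($B{\left(f,Z \right)} = -3 + \frac{f - 45}{Z - 141} = -3 + \frac{-45 + f}{-141 + Z}$)
$\left(B{\left(205,-11 \right)} - 8018\right) \left(-12526 - 41474\right) = \left(\frac{378 + 205 - -33}{-141 - 11} - 8018\right) \left(-12526 - 41474\right) = \left(\frac{378 + 205 + 33}{-152} - 8018\right) \left(-54000\right) = \left(\left(- \frac{1}{152}\right) 616 - 8018\right) \left(-54000\right) = \left(- \frac{77}{19} - 8018\right) \left(-54000\right) = \left(- \frac{152419}{19}\right) \left(-54000\right) = \frac{8230626000}{19}$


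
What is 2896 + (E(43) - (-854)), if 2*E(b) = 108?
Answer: 3804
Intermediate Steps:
E(b) = 54 (E(b) = (½)*108 = 54)
2896 + (E(43) - (-854)) = 2896 + (54 - (-854)) = 2896 + (54 - 1*(-854)) = 2896 + (54 + 854) = 2896 + 908 = 3804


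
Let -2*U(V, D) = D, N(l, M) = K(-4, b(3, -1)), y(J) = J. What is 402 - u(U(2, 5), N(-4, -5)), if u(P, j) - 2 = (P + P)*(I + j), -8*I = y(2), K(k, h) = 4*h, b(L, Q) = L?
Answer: 1835/4 ≈ 458.75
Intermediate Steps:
I = -¼ (I = -⅛*2 = -¼ ≈ -0.25000)
N(l, M) = 12 (N(l, M) = 4*3 = 12)
U(V, D) = -D/2
u(P, j) = 2 + 2*P*(-¼ + j) (u(P, j) = 2 + (P + P)*(-¼ + j) = 2 + (2*P)*(-¼ + j) = 2 + 2*P*(-¼ + j))
402 - u(U(2, 5), N(-4, -5)) = 402 - (2 - (-1)*5/4 + 2*(-½*5)*12) = 402 - (2 - ½*(-5/2) + 2*(-5/2)*12) = 402 - (2 + 5/4 - 60) = 402 - 1*(-227/4) = 402 + 227/4 = 1835/4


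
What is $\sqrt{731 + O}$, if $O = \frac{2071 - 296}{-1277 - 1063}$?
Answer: $\frac{\sqrt{4442789}}{78} \approx 27.023$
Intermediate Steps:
$O = - \frac{355}{468}$ ($O = \frac{1775}{-2340} = 1775 \left(- \frac{1}{2340}\right) = - \frac{355}{468} \approx -0.75855$)
$\sqrt{731 + O} = \sqrt{731 - \frac{355}{468}} = \sqrt{\frac{341753}{468}} = \frac{\sqrt{4442789}}{78}$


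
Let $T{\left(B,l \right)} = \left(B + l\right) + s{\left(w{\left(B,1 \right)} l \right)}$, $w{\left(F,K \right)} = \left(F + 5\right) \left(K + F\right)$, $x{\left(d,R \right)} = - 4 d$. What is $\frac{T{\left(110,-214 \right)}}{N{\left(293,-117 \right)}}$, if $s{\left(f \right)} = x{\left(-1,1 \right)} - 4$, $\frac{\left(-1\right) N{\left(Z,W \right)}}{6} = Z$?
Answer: $\frac{52}{879} \approx 0.059158$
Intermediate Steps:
$w{\left(F,K \right)} = \left(5 + F\right) \left(F + K\right)$
$N{\left(Z,W \right)} = - 6 Z$
$s{\left(f \right)} = 0$ ($s{\left(f \right)} = \left(-4\right) \left(-1\right) - 4 = 4 - 4 = 0$)
$T{\left(B,l \right)} = B + l$ ($T{\left(B,l \right)} = \left(B + l\right) + 0 = B + l$)
$\frac{T{\left(110,-214 \right)}}{N{\left(293,-117 \right)}} = \frac{110 - 214}{\left(-6\right) 293} = - \frac{104}{-1758} = \left(-104\right) \left(- \frac{1}{1758}\right) = \frac{52}{879}$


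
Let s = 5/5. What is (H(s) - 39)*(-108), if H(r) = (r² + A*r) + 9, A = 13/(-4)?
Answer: 3483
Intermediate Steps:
s = 1 (s = 5*(⅕) = 1)
A = -13/4 (A = 13*(-¼) = -13/4 ≈ -3.2500)
H(r) = 9 + r² - 13*r/4 (H(r) = (r² - 13*r/4) + 9 = 9 + r² - 13*r/4)
(H(s) - 39)*(-108) = ((9 + 1² - 13/4*1) - 39)*(-108) = ((9 + 1 - 13/4) - 39)*(-108) = (27/4 - 39)*(-108) = -129/4*(-108) = 3483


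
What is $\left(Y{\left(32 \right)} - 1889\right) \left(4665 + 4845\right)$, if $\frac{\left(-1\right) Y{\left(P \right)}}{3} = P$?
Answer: $-18877350$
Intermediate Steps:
$Y{\left(P \right)} = - 3 P$
$\left(Y{\left(32 \right)} - 1889\right) \left(4665 + 4845\right) = \left(\left(-3\right) 32 - 1889\right) \left(4665 + 4845\right) = \left(-96 - 1889\right) 9510 = \left(-1985\right) 9510 = -18877350$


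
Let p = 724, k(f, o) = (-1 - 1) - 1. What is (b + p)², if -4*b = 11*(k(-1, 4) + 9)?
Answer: 2002225/4 ≈ 5.0056e+5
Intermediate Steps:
k(f, o) = -3 (k(f, o) = -2 - 1 = -3)
b = -33/2 (b = -11*(-3 + 9)/4 = -11*6/4 = -¼*66 = -33/2 ≈ -16.500)
(b + p)² = (-33/2 + 724)² = (1415/2)² = 2002225/4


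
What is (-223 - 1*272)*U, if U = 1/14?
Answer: -495/14 ≈ -35.357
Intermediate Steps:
U = 1/14 ≈ 0.071429
(-223 - 1*272)*U = (-223 - 1*272)*(1/14) = (-223 - 272)*(1/14) = -495*1/14 = -495/14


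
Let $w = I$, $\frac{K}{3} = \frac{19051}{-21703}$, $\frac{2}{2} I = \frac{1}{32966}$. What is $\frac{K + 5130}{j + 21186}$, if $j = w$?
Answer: $\frac{3668431326942}{15157758843931} \approx 0.24202$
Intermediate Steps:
$I = \frac{1}{32966} \approx 3.0334 \cdot 10^{-5}$
$K = - \frac{57153}{21703}$ ($K = 3 \frac{19051}{-21703} = 3 \cdot 19051 \left(- \frac{1}{21703}\right) = 3 \left(- \frac{19051}{21703}\right) = - \frac{57153}{21703} \approx -2.6334$)
$w = \frac{1}{32966} \approx 3.0334 \cdot 10^{-5}$
$j = \frac{1}{32966} \approx 3.0334 \cdot 10^{-5}$
$\frac{K + 5130}{j + 21186} = \frac{- \frac{57153}{21703} + 5130}{\frac{1}{32966} + 21186} = \frac{111279237}{21703 \cdot \frac{698417677}{32966}} = \frac{111279237}{21703} \cdot \frac{32966}{698417677} = \frac{3668431326942}{15157758843931}$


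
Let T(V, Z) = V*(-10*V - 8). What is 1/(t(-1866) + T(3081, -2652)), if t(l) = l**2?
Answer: -1/91468302 ≈ -1.0933e-8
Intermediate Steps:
T(V, Z) = V*(-8 - 10*V)
1/(t(-1866) + T(3081, -2652)) = 1/((-1866)**2 - 2*3081*(4 + 5*3081)) = 1/(3481956 - 2*3081*(4 + 15405)) = 1/(3481956 - 2*3081*15409) = 1/(3481956 - 94950258) = 1/(-91468302) = -1/91468302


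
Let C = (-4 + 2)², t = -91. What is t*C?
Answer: -364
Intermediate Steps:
C = 4 (C = (-2)² = 4)
t*C = -91*4 = -364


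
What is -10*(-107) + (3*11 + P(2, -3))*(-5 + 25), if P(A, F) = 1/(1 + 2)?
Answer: 5210/3 ≈ 1736.7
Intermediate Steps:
P(A, F) = ⅓ (P(A, F) = 1/3 = ⅓)
-10*(-107) + (3*11 + P(2, -3))*(-5 + 25) = -10*(-107) + (3*11 + ⅓)*(-5 + 25) = 1070 + (33 + ⅓)*20 = 1070 + (100/3)*20 = 1070 + 2000/3 = 5210/3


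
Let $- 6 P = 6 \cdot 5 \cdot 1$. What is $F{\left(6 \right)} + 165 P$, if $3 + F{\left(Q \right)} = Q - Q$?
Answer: $-828$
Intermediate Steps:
$F{\left(Q \right)} = -3$ ($F{\left(Q \right)} = -3 + \left(Q - Q\right) = -3 + 0 = -3$)
$P = -5$ ($P = - \frac{6 \cdot 5 \cdot 1}{6} = - \frac{30 \cdot 1}{6} = \left(- \frac{1}{6}\right) 30 = -5$)
$F{\left(6 \right)} + 165 P = -3 + 165 \left(-5\right) = -3 - 825 = -828$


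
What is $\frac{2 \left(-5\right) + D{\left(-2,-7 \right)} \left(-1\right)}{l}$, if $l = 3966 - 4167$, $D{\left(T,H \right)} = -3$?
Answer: $\frac{7}{201} \approx 0.034826$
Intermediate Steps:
$l = -201$
$\frac{2 \left(-5\right) + D{\left(-2,-7 \right)} \left(-1\right)}{l} = \frac{2 \left(-5\right) - -3}{-201} = \left(-10 + 3\right) \left(- \frac{1}{201}\right) = \left(-7\right) \left(- \frac{1}{201}\right) = \frac{7}{201}$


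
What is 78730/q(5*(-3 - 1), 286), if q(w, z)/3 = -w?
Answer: 7873/6 ≈ 1312.2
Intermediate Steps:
q(w, z) = -3*w (q(w, z) = 3*(-w) = -3*w)
78730/q(5*(-3 - 1), 286) = 78730/((-15*(-3 - 1))) = 78730/((-15*(-4))) = 78730/((-3*(-20))) = 78730/60 = 78730*(1/60) = 7873/6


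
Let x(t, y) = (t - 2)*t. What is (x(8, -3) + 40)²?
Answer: 7744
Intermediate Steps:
x(t, y) = t*(-2 + t) (x(t, y) = (-2 + t)*t = t*(-2 + t))
(x(8, -3) + 40)² = (8*(-2 + 8) + 40)² = (8*6 + 40)² = (48 + 40)² = 88² = 7744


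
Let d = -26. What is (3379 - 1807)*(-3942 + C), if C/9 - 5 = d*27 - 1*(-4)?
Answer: -16001388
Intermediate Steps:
C = -6237 (C = 45 + 9*(-26*27 - 1*(-4)) = 45 + 9*(-702 + 4) = 45 + 9*(-698) = 45 - 6282 = -6237)
(3379 - 1807)*(-3942 + C) = (3379 - 1807)*(-3942 - 6237) = 1572*(-10179) = -16001388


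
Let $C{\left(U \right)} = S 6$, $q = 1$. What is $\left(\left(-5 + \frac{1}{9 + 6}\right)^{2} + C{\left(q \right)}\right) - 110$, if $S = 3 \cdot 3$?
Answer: $- \frac{7124}{225} \approx -31.662$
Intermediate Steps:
$S = 9$
$C{\left(U \right)} = 54$ ($C{\left(U \right)} = 9 \cdot 6 = 54$)
$\left(\left(-5 + \frac{1}{9 + 6}\right)^{2} + C{\left(q \right)}\right) - 110 = \left(\left(-5 + \frac{1}{9 + 6}\right)^{2} + 54\right) - 110 = \left(\left(-5 + \frac{1}{15}\right)^{2} + 54\right) - 110 = \left(\left(- \frac{74}{15}\right)^{2} + 54\right) - 110 = \left(\frac{5476}{225} + 54\right) - 110 = \frac{17626}{225} - 110 = - \frac{7124}{225}$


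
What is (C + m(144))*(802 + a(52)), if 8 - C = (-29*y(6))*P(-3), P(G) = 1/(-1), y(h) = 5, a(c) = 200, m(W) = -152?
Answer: -289578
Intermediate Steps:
P(G) = -1
C = -137 (C = 8 - (-29*5)*(-1) = 8 - (-145)*(-1) = 8 - 1*145 = 8 - 145 = -137)
(C + m(144))*(802 + a(52)) = (-137 - 152)*(802 + 200) = -289*1002 = -289578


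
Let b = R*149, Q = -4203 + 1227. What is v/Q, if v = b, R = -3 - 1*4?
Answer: 1043/2976 ≈ 0.35047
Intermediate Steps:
R = -7 (R = -3 - 4 = -7)
Q = -2976
b = -1043 (b = -7*149 = -1043)
v = -1043
v/Q = -1043/(-2976) = -1043*(-1/2976) = 1043/2976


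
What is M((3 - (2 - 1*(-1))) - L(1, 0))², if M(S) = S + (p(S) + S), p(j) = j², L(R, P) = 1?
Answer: 1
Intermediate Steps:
M(S) = S² + 2*S (M(S) = S + (S² + S) = S + (S + S²) = S² + 2*S)
M((3 - (2 - 1*(-1))) - L(1, 0))² = (((3 - (2 - 1*(-1))) - 1*1)*(2 + ((3 - (2 - 1*(-1))) - 1*1)))² = (((3 - (2 + 1)) - 1)*(2 + ((3 - (2 + 1)) - 1)))² = (((3 - 1*3) - 1)*(2 + ((3 - 1*3) - 1)))² = (((3 - 3) - 1)*(2 + ((3 - 3) - 1)))² = ((0 - 1)*(2 + (0 - 1)))² = (-(2 - 1))² = (-1*1)² = (-1)² = 1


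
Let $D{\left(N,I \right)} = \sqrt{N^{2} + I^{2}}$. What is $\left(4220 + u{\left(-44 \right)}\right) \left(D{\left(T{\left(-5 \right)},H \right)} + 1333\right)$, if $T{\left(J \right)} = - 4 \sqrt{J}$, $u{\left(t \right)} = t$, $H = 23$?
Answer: $5566608 + 4176 \sqrt{449} \approx 5.6551 \cdot 10^{6}$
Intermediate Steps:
$D{\left(N,I \right)} = \sqrt{I^{2} + N^{2}}$
$\left(4220 + u{\left(-44 \right)}\right) \left(D{\left(T{\left(-5 \right)},H \right)} + 1333\right) = \left(4220 - 44\right) \left(\sqrt{23^{2} + \left(- 4 \sqrt{-5}\right)^{2}} + 1333\right) = 4176 \left(\sqrt{529 + \left(- 4 i \sqrt{5}\right)^{2}} + 1333\right) = 4176 \left(\sqrt{529 - 80} + 1333\right) = 4176 \left(\sqrt{449} + 1333\right) = 4176 \left(1333 + \sqrt{449}\right) = 5566608 + 4176 \sqrt{449}$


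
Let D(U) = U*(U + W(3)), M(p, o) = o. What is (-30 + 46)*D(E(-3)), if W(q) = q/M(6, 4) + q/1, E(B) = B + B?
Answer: 216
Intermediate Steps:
E(B) = 2*B
W(q) = 5*q/4 (W(q) = q/4 + q/1 = q*(¼) + q*1 = q/4 + q = 5*q/4)
D(U) = U*(15/4 + U) (D(U) = U*(U + (5/4)*3) = U*(U + 15/4) = U*(15/4 + U))
(-30 + 46)*D(E(-3)) = (-30 + 46)*((2*(-3))*(15 + 4*(2*(-3)))/4) = 16*((¼)*(-6)*(15 + 4*(-6))) = 16*((¼)*(-6)*(15 - 24)) = 16*((¼)*(-6)*(-9)) = 16*(27/2) = 216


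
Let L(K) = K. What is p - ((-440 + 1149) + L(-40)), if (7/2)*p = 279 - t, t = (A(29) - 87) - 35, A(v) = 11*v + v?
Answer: -4577/7 ≈ -653.86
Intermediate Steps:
A(v) = 12*v
t = 226 (t = (12*29 - 87) - 35 = (348 - 87) - 35 = 261 - 35 = 226)
p = 106/7 (p = 2*(279 - 1*226)/7 = 2*(279 - 226)/7 = (2/7)*53 = 106/7 ≈ 15.143)
p - ((-440 + 1149) + L(-40)) = 106/7 - ((-440 + 1149) - 40) = 106/7 - (709 - 40) = 106/7 - 1*669 = 106/7 - 669 = -4577/7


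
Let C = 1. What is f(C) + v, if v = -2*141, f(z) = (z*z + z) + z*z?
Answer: -279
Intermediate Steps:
f(z) = z + 2*z² (f(z) = (z² + z) + z² = (z + z²) + z² = z + 2*z²)
v = -282
f(C) + v = 1*(1 + 2*1) - 282 = 1*(1 + 2) - 282 = 1*3 - 282 = 3 - 282 = -279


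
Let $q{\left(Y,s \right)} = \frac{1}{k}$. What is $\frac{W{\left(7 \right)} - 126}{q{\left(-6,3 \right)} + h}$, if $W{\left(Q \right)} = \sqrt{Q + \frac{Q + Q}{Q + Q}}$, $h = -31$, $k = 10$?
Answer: $\frac{420}{103} - \frac{20 \sqrt{2}}{309} \approx 3.9861$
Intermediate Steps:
$q{\left(Y,s \right)} = \frac{1}{10}$
$W{\left(Q \right)} = \sqrt{1 + Q}$ ($W{\left(Q \right)} = \sqrt{Q + \frac{2 Q}{2 Q}} = \sqrt{Q + 2 Q \frac{1}{2 Q}} = \sqrt{Q + 1} = \sqrt{1 + Q}$)
$\frac{W{\left(7 \right)} - 126}{q{\left(-6,3 \right)} + h} = \frac{\sqrt{1 + 7} - 126}{\frac{1}{10} - 31} = \frac{\sqrt{8} - 126}{- \frac{309}{10}} = - \frac{10 \left(2 \sqrt{2} - 126\right)}{309} = - \frac{10 \left(-126 + 2 \sqrt{2}\right)}{309} = \frac{420}{103} - \frac{20 \sqrt{2}}{309}$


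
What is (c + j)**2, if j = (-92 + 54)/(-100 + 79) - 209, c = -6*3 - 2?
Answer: 22762441/441 ≈ 51616.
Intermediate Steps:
c = -20 (c = -18 - 2 = -20)
j = -4351/21 (j = -38/(-21) - 209 = -38*(-1/21) - 209 = 38/21 - 209 = -4351/21 ≈ -207.19)
(c + j)**2 = (-20 - 4351/21)**2 = (-4771/21)**2 = 22762441/441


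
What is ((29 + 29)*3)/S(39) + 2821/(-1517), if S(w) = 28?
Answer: 92485/21238 ≈ 4.3547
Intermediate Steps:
((29 + 29)*3)/S(39) + 2821/(-1517) = ((29 + 29)*3)/28 + 2821/(-1517) = (58*3)*(1/28) + 2821*(-1/1517) = 174*(1/28) - 2821/1517 = 87/14 - 2821/1517 = 92485/21238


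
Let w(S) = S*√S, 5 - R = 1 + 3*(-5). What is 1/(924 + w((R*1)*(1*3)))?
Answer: 308/222861 - 19*√57/222861 ≈ 0.00073837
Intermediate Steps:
R = 19 (R = 5 - (1 + 3*(-5)) = 5 - (1 - 15) = 5 - 1*(-14) = 5 + 14 = 19)
w(S) = S^(3/2)
1/(924 + w((R*1)*(1*3))) = 1/(924 + ((19*1)*(1*3))^(3/2)) = 1/(924 + (19*3)^(3/2)) = 1/(924 + 57^(3/2)) = 1/(924 + 57*√57)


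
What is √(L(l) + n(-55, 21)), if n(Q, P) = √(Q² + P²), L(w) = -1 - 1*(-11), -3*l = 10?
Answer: √(10 + √3466) ≈ 8.2990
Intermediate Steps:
l = -10/3 (l = -⅓*10 = -10/3 ≈ -3.3333)
L(w) = 10 (L(w) = -1 + 11 = 10)
n(Q, P) = √(P² + Q²)
√(L(l) + n(-55, 21)) = √(10 + √(21² + (-55)²)) = √(10 + √(441 + 3025)) = √(10 + √3466)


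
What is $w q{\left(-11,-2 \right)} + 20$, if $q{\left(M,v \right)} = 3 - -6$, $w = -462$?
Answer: $-4138$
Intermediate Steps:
$q{\left(M,v \right)} = 9$ ($q{\left(M,v \right)} = 3 + 6 = 9$)
$w q{\left(-11,-2 \right)} + 20 = \left(-462\right) 9 + 20 = -4158 + 20 = -4138$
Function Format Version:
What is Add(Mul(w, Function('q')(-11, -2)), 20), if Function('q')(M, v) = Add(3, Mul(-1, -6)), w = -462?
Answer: -4138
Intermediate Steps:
Function('q')(M, v) = 9 (Function('q')(M, v) = Add(3, 6) = 9)
Add(Mul(w, Function('q')(-11, -2)), 20) = Add(Mul(-462, 9), 20) = Add(-4158, 20) = -4138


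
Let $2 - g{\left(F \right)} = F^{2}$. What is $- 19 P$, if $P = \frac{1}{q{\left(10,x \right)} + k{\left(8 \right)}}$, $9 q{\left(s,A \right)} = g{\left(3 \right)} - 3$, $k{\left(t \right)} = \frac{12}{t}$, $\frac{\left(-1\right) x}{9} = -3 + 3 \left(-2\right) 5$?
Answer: $- \frac{342}{7} \approx -48.857$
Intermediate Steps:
$g{\left(F \right)} = 2 - F^{2}$
$x = 297$ ($x = - 9 \left(-3 + 3 \left(-2\right) 5\right) = - 9 \left(-3 - 30\right) = \left(-9\right) \left(-33\right) = 297$)
$q{\left(s,A \right)} = - \frac{10}{9}$ ($q{\left(s,A \right)} = \frac{\left(2 - 3^{2}\right) - 3}{9} = \frac{\left(2 - 9\right) - 3}{9} = \frac{-7 - 3}{9} = \frac{1}{9} \left(-10\right) = - \frac{10}{9}$)
$P = \frac{18}{7}$ ($P = \frac{1}{- \frac{10}{9} + \frac{12}{8}} = \frac{1}{- \frac{10}{9} + 12 \cdot \frac{1}{8}} = \frac{1}{- \frac{10}{9} + \frac{3}{2}} = \frac{1}{\frac{7}{18}} = \frac{18}{7} \approx 2.5714$)
$- 19 P = \left(-19\right) \frac{18}{7} = - \frac{342}{7}$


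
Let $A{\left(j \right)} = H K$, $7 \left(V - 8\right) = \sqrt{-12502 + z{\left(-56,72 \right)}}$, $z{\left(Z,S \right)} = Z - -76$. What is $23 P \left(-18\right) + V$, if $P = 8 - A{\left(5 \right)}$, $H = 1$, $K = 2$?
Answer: $-2476 + \frac{79 i \sqrt{2}}{7} \approx -2476.0 + 15.96 i$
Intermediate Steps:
$z{\left(Z,S \right)} = 76 + Z$ ($z{\left(Z,S \right)} = Z + 76 = 76 + Z$)
$V = 8 + \frac{79 i \sqrt{2}}{7}$ ($V = 8 + \frac{\sqrt{-12502 + \left(76 - 56\right)}}{7} = 8 + \frac{\sqrt{-12502 + 20}}{7} = 8 + \frac{\sqrt{-12482}}{7} = 8 + \frac{79 i \sqrt{2}}{7} \approx 8.0 + 15.96 i$)
$A{\left(j \right)} = 2$ ($A{\left(j \right)} = 1 \cdot 2 = 2$)
$P = 6$ ($P = 8 - 2 = 6$)
$23 P \left(-18\right) + V = 23 \cdot 6 \left(-18\right) + \left(8 + \frac{79 i \sqrt{2}}{7}\right) = 138 \left(-18\right) + \left(8 + \frac{79 i \sqrt{2}}{7}\right) = -2484 + \left(8 + \frac{79 i \sqrt{2}}{7}\right) = -2476 + \frac{79 i \sqrt{2}}{7}$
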